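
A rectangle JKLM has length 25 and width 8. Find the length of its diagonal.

d = sqrt(25^2 + 8^2) = sqrt(689)

sqrt(689)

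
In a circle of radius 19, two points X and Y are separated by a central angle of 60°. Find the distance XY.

Drop a perpendicular from the center to the chord, bisecting both the chord and the central angle.
Each half-chord = r sin(θ/2) = 19 sin(30°).
The full chord = 2 × 19 × sin(30°) = 19.

19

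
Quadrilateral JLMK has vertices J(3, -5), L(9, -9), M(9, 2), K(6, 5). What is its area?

Using the Shoelace formula for a quadrilateral (vertices in order):
Area = (1/2)|sum of (x_i * y_(i+1) - x_(i+1) * y_i)|
Terms: (3*-9 - 9*-5) = 18, (9*2 - 9*-9) = 99, (9*5 - 6*2) = 33, (6*-5 - 3*5) = -45
Sum = 105
Area = (1/2)(105) = 105/2

105/2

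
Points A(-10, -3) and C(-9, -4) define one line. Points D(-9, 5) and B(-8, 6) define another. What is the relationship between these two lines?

Slope of line 1: m1 = (-4 - -3)/(-9 - -10) = -1/1 = -1
Slope of line 2: m2 = (6 - 5)/(-8 - -9) = 1/1 = 1
Two lines are perpendicular when the product of their slopes is -1 (negative reciprocals).
m1 * m2 = (-1) * (1) = -1, confirming perpendicularity.

Perpendicular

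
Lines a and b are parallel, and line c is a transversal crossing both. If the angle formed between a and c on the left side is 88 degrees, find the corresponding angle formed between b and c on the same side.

Corresponding angles formed by parallel lines and a transversal are equal.
The given angle is 88 degrees.
The corresponding angle = 88 degrees.

88 degrees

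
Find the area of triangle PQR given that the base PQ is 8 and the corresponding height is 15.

A triangle's area is half the area of a rectangle with the same base and height.
Area = (1/2) * 8 * 15 = 60.

60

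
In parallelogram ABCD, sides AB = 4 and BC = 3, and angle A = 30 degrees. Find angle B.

Consecutive angles are supplementary: angle B = 180 - 30 = 150 degrees.

150 degrees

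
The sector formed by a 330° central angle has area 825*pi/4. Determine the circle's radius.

r² = 360 × 825*pi/4 / (π × 330) = 225, so r = 15.

15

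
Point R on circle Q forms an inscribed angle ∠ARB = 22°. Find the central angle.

The inscribed angle theorem states that a central angle is always twice any inscribed angle that subtends the same arc.
Since the inscribed angle is 22°, the central angle = 2 × 22° = 44°.

44°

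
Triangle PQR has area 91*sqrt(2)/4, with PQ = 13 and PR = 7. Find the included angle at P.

sin(C) = 2 * 91*sqrt(2)/4 / (13 * 7) = sqrt(2)/2, so C = arcsin(sqrt(2)/2) = 45°.
Since sin(180° - C) = sin(C), the obtuse angle 135° gives the same area, so C = 45° or C = 135°.

45° or 135°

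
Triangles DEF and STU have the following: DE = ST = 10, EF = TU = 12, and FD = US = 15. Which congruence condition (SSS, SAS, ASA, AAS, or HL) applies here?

The given information matches SSS: All three pairs of corresponding sides are equal (Side-Side-Side).

SSS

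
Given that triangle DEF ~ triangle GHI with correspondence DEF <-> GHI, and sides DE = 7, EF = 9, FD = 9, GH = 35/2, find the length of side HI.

Since the triangles are similar, the ratio of corresponding sides is constant.
Scale factor k = GH / DE = 35/2 / 7 = 5/2
HI = k * EF = 5/2 * 9 = 45/2

45/2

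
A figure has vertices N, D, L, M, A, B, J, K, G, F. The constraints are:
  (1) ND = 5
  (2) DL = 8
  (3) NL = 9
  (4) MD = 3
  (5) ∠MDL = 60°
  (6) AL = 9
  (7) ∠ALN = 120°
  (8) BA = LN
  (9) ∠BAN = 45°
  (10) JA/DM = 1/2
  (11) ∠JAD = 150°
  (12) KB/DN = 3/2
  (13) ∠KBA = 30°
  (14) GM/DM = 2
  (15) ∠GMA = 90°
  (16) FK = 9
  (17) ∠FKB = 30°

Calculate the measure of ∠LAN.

Step 1: By the law of cosines on triangle ALN: AN² = 9² + 9² − 2·9·9·cos(120°) = 243, so AN = 9·√3.
Step 2: By the inverse law of cosines on triangle LAN: cos(∠LAN) = (9² + (9·√3)² − 9²) / (2·9·9·√3) = 243/280.59 = 0.866, so ∠LAN = 30°.

Therefore, the measure of angle ∠LAN = 30°.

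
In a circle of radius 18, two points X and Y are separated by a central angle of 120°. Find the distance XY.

Chord = 2(18) sin(60°) = 18*sqrt(3)

18*sqrt(3)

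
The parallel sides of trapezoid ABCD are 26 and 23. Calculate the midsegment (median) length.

midsegment = (26 + 23) / 2 = 49 / 2 = 49/2

49/2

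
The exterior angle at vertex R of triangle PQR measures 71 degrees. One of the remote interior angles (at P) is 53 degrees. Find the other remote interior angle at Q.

angle Q = 71 - 53 = 18 degrees (exterior angle theorem).

18 degrees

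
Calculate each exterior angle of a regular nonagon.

Each exterior angle of a regular n-gon is 360 / n.
For n = 9: 360 / 9 = 40 degrees.

40 degrees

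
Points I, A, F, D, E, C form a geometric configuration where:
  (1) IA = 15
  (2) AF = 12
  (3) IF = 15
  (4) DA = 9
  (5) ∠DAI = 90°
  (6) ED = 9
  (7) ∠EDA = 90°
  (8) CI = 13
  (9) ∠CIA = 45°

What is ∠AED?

Step 1: By the law of cosines on triangle EDA: EA² = 9² + 9² − 2·9·9·cos(90°) = 162, so EA = 9·√2.
Step 2: By the inverse law of cosines on triangle AED: cos(∠AED) = ((9·√2)² + 9² − 9²) / (2·9·√2·9) = 162/229.1 = 0.7071, so ∠AED = 45°.

Therefore, the measure of angle ∠AED = 45°.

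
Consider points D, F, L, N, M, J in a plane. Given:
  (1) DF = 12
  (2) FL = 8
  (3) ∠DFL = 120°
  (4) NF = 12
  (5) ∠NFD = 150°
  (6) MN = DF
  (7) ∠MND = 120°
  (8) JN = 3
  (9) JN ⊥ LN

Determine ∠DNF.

Step 1: By the law of cosines on triangle NFD: ND² = 12² + 12² − 2·12·12·cos(150°) = 537.42, so ND ≈ 23.18.
Step 2: By the inverse law of cosines on triangle DNF: cos(∠DNF) = (23.18² + 12² − 12²) / (2·23.18·12) = 537.42/556.37 = 0.9659, so ∠DNF = 15°.

Therefore, the measure of angle ∠DNF = 15°.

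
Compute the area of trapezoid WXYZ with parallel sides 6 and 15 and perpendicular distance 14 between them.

Area = (6 + 15) * 14 / 2 = 294 / 2 = 147

147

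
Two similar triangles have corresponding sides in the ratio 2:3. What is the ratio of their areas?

Area scales with the square of linear dimensions. If every length is multiplied by 2/3, then the area is multiplied by (2/3)^2 = 4/9.
The area ratio is 4:9.

4:9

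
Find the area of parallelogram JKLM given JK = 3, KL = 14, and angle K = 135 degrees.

The area of a parallelogram equals the product of two adjacent sides times the sine of the included angle.
This is because the height equals 14 * sin(135°) = 7*sqrt(2).
Area = 3 * 7*sqrt(2) = 21*sqrt(2)

21*sqrt(2)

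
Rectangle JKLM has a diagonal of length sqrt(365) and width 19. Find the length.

The diagonal of a rectangle forms a right triangle with the two sides.
Rearranging the Pythagorean theorem: missing side = sqrt(d^2 - known^2).
= sqrt(365 - 361) = sqrt(4) = 2.

2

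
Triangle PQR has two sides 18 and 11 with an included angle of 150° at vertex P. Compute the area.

Area = (1/2) * PQ * PR * sin(P)
Area = (1/2) * 18 * 11 * sin(150°)
Area = (1/2) * 18 * 11 * 1/2
Area = 99/2

99/2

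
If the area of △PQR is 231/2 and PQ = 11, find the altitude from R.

Rearranging the area formula Area = (1/2) * base * height:
height = 2 * Area / base = 2 * 231/2 / 11 = 21.

21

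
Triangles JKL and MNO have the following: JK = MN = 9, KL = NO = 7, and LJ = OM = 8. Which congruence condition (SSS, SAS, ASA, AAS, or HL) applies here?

Consider the given information: JK = MN = 9, KL = NO = 7, and LJ = OM = 8
This is not AAS or HL: AAS requires two angles and a non-included side. HL only applies to right triangles with matching hypotenuse and leg.
The correct criterion is SSS. All three pairs of corresponding sides are equal (Side-Side-Side).

SSS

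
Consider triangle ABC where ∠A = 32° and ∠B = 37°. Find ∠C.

By the triangle angle sum property, the three interior angles of any triangle add up to 180°.
We know angle A = 32° and angle B = 37°, so their sum is 69°.
Therefore angle C = 180° - 69° = 111°.

111 degrees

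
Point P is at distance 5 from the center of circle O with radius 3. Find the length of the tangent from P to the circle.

The tangent, radius, and line from the external point to the center form a right triangle.
The right angle is where the tangent meets the radius.
By the Pythagorean theorem: tangent² + 3² = 5²
tangent² = 25 - 9 = 16
tangent = 4

4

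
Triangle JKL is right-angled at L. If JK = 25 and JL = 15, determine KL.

By the Pythagorean theorem: KL^2 = JK^2 - JL^2
KL^2 = 25^2 - 15^2 = 625 - 225 = 400
KL = sqrt(400) = 20

20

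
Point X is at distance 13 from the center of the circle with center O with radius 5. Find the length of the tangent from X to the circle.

tangent = √(d² - r²) = √(13² - 5²) = √(169 - 25) = √144 = 12

12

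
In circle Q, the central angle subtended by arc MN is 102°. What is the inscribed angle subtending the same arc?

An inscribed angle intercepts an arc from a point on the circle, while the central angle intercepts the same arc from the center.
The inscribed angle is always half the central angle: 102° / 2 = 51°.

51°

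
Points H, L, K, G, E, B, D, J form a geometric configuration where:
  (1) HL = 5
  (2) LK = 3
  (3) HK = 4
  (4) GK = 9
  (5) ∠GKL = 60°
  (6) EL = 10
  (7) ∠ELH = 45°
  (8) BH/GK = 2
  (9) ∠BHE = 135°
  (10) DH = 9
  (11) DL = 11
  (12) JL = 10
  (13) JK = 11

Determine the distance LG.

Step 1: By the law of cosines on triangle LKG: LG² = 3² + 9² − 2·3·9·cos(60°) = 63, so LG = 3·√7.

Therefore, the length of LG = 3·√7.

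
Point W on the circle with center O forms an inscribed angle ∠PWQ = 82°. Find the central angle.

Central angle = 2 × 82° = 164° (inscribed angle theorem).

164°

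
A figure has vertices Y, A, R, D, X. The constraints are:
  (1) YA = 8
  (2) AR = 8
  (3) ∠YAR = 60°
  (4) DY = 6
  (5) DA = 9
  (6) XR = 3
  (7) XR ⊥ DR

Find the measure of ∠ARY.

Step 1: By the law of cosines on triangle RAY: RY² = 8² + 8² − 2·8·8·cos(60°) = 64, so RY = 8.
Step 2: By the inverse law of cosines on triangle ARY: cos(∠ARY) = (8² + 8² − 8²) / (2·8·8) = 64/128 = 0.5, so ∠ARY = 60°.

Therefore, the measure of angle ∠ARY = 60°.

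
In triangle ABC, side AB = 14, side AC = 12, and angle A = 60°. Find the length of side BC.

Law of cosines: BC^2 = 14^2 + 12^2 - 2(14)(12)cos(60°) = 172, so BC = 2*sqrt(43).

2*sqrt(43)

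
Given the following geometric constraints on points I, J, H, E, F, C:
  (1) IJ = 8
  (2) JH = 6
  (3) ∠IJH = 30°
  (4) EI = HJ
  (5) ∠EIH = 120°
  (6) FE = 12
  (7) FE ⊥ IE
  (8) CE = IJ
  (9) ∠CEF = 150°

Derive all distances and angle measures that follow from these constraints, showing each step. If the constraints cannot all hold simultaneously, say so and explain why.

The constraints are consistent.

From the given relations:
  EI = HJ = 6
  CE = IJ = 8

Step 1: From IJ = 8, JH = 6, and ∠IJH = 30°, by the law of cosines:
  IH² = IJ² + JH² - 2·IJ·JH·cos(30°) = 64 + 36 - 83.14 = 16.86
  IH ≈ 4.11

Step 2: From IE = 6, EF = 12, and ∠IEF = 90°, by the law of cosines:
  IF² = IE² + EF² - 2·IE·EF·cos(90°) = 36 + 144 - 0 = 180
  IF = 6·√5

Step 3: From FE = 12, EC = 8, and ∠FEC = 150°, by the law of cosines:
  FC² = FE² + EC² - 2·FE·EC·cos(150°) = 144 + 64 + 166.3 = 374.3
  FC ≈ 19.35

Step 4: From HI = 4.11, IE = 6, and ∠HIE = 120°, by the law of cosines:
  HE² = HI² + IE² - 2·HI·IE·cos(120°) = 16.86 + 36 + 24.64 = 77.5
  HE ≈ 8.8

Step 5: From IE = 6, IF = 6·√5, EF = 12, by the inverse law of cosines:
  cos(∠EIF) = (IE² + IF² - EF²) / (2·IE·IF)
  ∠EIF = 63.43°

Step 6: From IH = 4.11, IJ = 8, HJ = 6, by the inverse law of cosines:
  cos(∠HIJ) = (IH² + IJ² - HJ²) / (2·IH·IJ)
  ∠HIJ = 46.94°

Step 7: From HI = 4.11, HJ = 6, IJ = 8, by the inverse law of cosines:
  cos(∠IHJ) = (HI² + HJ² - IJ²) / (2·HI·HJ)
  ∠IHJ = 103.06°

Step 8: From FC = 19.35, FE = 12, CE = 8, by the inverse law of cosines:
  cos(∠CFE) = (FC² + FE² - CE²) / (2·FC·FE)
  ∠CFE = 11.93°

Step 9: From FE = 12, FI = 6·√5, EI = 6, by the inverse law of cosines:
  cos(∠EFI) = (FE² + FI² - EI²) / (2·FE·FI)
  ∠EFI = 26.57°

Step 10: From CE = 8, CF = 19.35, EF = 12, by the inverse law of cosines:
  cos(∠ECF) = (CE² + CF² - EF²) / (2·CE·CF)
  ∠ECF = 18.07°

Step 11: From HE = 8.8, HI = 4.11, EI = 6, by the inverse law of cosines:
  cos(∠EHI) = (HE² + HI² - EI²) / (2·HE·HI)
  ∠EHI = 36.17°

Step 12: From EH = 8.8, EI = 6, HI = 4.11, by the inverse law of cosines:
  cos(∠HEI) = (EH² + EI² - HI²) / (2·EH·EI)
  ∠HEI = 23.83°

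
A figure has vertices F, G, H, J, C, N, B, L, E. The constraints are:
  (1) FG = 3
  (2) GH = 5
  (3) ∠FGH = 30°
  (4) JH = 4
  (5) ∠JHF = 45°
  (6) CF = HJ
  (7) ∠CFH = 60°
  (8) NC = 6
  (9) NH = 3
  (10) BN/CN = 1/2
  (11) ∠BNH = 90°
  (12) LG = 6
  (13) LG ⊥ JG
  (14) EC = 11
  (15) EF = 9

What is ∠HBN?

From the given relations: BN = 1/2·CN = 1/2·6 = 3.
Step 1: By the law of cosines on triangle BNH: BH² = 3² + 3² − 2·3·3·cos(90°) = 18, so BH = 3·√2.
Step 2: By the inverse law of cosines on triangle HBN: cos(∠HBN) = ((3·√2)² + 3² − 3²) / (2·3·√2·3) = 18/25.46 = 0.7071, so ∠HBN = 45°.

Therefore, the measure of angle ∠HBN = 45°.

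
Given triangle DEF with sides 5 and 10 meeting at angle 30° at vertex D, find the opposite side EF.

By the law of cosines: EF^2 = DE^2 + DF^2 - 2*DE*DF*cos(D)
EF^2 = 5^2 + 10^2 - 2*5*10*cos(30°)
EF^2 = 25 + 100 - 100*(sqrt(3)/2)
EF^2 = 125 - 50*sqrt(3)
EF = 5*sqrt(5 - 2*sqrt(3))

5*sqrt(5 - 2*sqrt(3))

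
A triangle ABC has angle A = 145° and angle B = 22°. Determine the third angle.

The interior angles sum to 180°: angle C = 180 - 145 - 22 = 13°.
The triangle is obtuse (angles 145°, 22°, 13°).

13 degrees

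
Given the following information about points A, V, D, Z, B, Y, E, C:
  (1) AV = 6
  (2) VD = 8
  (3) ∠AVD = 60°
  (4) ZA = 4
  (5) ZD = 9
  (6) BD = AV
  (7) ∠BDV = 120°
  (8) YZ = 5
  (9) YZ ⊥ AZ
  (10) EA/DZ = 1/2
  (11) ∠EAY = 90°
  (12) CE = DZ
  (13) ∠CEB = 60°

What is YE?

From the given relations: EA = 1/2·DZ = 1/2·9 ≈ 4.5.
Step 1: By the law of cosines on triangle AZY: AY² = 4² + 5² − 2·4·5·cos(90°) = 41, so AY = √41.
Step 2: By the law of cosines on triangle YAE: YE² = √41² + 4.5² − 2·√41·4.5·cos(90°) = 61.25, so YE = 7/2·√5.

Therefore, the length of YE = 7/2·√5.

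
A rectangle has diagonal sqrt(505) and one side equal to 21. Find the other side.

b = sqrt(d^2 - a^2) = sqrt(505 - 441) = sqrt(64) = 8

8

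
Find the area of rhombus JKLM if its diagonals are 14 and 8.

Area = (14 * 8) / 2 = 112 / 2 = 56

56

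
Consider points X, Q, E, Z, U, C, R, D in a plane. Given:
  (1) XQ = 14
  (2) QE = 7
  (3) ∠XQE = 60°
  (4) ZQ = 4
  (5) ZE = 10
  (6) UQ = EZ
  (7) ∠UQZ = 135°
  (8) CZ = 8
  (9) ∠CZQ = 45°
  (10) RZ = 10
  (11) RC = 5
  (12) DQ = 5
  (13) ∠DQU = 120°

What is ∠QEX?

Step 1: By the law of cosines on triangle EQX: EX² = 7² + 14² − 2·7·14·cos(60°) = 147, so EX = 7·√3.
Step 2: By the inverse law of cosines on triangle QEX: cos(∠QEX) = (7² + (7·√3)² − 14²) / (2·7·7·√3) = 0/169.74 = 0, so ∠QEX = 90°.

Therefore, the measure of angle ∠QEX = 90°.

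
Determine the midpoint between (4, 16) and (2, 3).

The midpoint is the average of the coordinates:
x: (4 + 2)/2 = 3
y: (16 + 3)/2 = 19/2
Midpoint = (3, 19/2)

(3, 19/2)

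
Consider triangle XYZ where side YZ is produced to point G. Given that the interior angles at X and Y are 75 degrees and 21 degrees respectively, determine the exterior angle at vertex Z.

Exterior angle = 75 + 21 = 96 degrees (exterior angle theorem).

96 degrees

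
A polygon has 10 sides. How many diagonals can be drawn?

The number of diagonals in an n-gon is n(n - 3)/2.
For n = 10: 10(10 - 3)/2 = 10 × 7 / 2 = 35.

35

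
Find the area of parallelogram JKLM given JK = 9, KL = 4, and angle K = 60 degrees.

The area of a parallelogram equals the product of two adjacent sides times the sine of the included angle.
This is because the height equals 4 * sin(60°) = 2*sqrt(3).
Area = 9 * 2*sqrt(3) = 18*sqrt(3)

18*sqrt(3)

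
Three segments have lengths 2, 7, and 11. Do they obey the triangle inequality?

Check the triangle inequality: 2 + 7 = 9 ≤ 11.
Since the sum of two sides does not exceed the third, no triangle can be formed.

No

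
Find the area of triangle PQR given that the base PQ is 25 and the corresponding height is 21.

Area = (1/2) * base * height
Area = (1/2) * 25 * 21
Area = 525/2

525/2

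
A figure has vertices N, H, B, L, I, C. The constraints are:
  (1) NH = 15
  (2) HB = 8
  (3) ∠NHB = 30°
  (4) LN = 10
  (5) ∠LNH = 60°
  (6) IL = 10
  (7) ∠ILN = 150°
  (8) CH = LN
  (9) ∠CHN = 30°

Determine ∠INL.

Step 1: By the law of cosines on triangle NLI: NI² = 10² + 10² − 2·10·10·cos(150°) = 373.21, so NI ≈ 19.32.
Step 2: By the inverse law of cosines on triangle INL: cos(∠INL) = (19.32² + 10² − 10²) / (2·19.32·10) = 373.21/386.37 = 0.9659, so ∠INL = 15°.

Therefore, the measure of angle ∠INL = 15°.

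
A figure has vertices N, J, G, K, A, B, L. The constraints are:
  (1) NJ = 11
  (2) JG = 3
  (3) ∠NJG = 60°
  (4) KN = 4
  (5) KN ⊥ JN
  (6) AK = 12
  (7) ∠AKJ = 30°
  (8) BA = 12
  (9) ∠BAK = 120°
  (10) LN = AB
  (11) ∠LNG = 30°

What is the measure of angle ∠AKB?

Step 1: By the law of cosines on triangle KAB: KB² = 12² + 12² − 2·12·12·cos(120°) = 432, so KB = 12·√3.
Step 2: By the inverse law of cosines on triangle AKB: cos(∠AKB) = (12² + (12·√3)² − 12²) / (2·12·12·√3) = 432/498.83 = 0.866, so ∠AKB = 30°.

Therefore, the measure of angle ∠AKB = 30°.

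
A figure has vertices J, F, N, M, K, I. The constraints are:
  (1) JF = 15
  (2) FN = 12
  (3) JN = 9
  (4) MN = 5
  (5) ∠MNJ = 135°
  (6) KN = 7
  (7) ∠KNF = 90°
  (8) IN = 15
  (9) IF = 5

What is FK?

Step 1: By the law of cosines on triangle FNK: FK² = 12² + 7² − 2·12·7·cos(90°) = 193, so FK = √193.

Therefore, the length of FK = √193.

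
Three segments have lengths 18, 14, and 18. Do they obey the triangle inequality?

Check all three triangle inequalities:
18 + 14 = 32 > 18 ✓
18 + 18 = 36 > 14 ✓
14 + 18 = 32 > 18 ✓
All conditions hold, so these sides form a valid triangle.

Yes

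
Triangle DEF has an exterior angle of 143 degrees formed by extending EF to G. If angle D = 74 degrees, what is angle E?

The exterior angle theorem states that an exterior angle equals the sum of the two non-adjacent interior angles.
So 143 = 74 + angle E, which gives angle E = 143 - 74 = 69 degrees.

69 degrees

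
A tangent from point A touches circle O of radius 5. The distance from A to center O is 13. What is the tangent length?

Let T be the point of tangency. Then OT ⊥ AT (radius ⊥ tangent).
In right triangle OTA: OA² = OT² + AT²
13² = 5² + AT²
AT² = 144, AT = 12

12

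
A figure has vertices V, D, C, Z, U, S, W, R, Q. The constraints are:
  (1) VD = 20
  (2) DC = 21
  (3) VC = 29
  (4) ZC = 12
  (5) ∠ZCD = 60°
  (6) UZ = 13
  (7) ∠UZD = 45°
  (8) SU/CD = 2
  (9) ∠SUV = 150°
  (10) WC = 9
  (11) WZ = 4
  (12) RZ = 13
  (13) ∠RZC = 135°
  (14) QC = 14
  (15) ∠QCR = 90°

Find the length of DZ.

Step 1: By the law of cosines on triangle DCZ: DZ² = 21² + 12² − 2·21·12·cos(60°) = 333, so DZ = 3·√37.

Therefore, the length of DZ = 3·√37.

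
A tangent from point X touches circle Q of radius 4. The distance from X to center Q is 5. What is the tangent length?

Let T be the point of tangency. Then QT ⊥ XT (radius ⊥ tangent).
In right triangle QTX: QX² = QT² + XT²
5² = 4² + XT²
XT² = 9, XT = 3

3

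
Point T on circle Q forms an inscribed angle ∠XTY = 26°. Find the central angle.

By the inscribed angle theorem, the central angle is twice the inscribed angle.
Central angle = 2 × 26° = 52°

52°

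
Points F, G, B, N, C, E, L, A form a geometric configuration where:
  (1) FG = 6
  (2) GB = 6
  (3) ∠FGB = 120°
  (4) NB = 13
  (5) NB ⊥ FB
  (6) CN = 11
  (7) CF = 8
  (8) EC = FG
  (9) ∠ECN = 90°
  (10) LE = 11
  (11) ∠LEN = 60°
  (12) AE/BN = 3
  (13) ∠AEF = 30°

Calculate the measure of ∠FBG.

Step 1: By the law of cosines on triangle BGF: BF² = 6² + 6² − 2·6·6·cos(120°) = 108, so BF = 6·√3.
Step 2: By the inverse law of cosines on triangle FBG: cos(∠FBG) = ((6·√3)² + 6² − 6²) / (2·6·√3·6) = 108/124.71 = 0.866, so ∠FBG = 30°.

Therefore, the measure of angle ∠FBG = 30°.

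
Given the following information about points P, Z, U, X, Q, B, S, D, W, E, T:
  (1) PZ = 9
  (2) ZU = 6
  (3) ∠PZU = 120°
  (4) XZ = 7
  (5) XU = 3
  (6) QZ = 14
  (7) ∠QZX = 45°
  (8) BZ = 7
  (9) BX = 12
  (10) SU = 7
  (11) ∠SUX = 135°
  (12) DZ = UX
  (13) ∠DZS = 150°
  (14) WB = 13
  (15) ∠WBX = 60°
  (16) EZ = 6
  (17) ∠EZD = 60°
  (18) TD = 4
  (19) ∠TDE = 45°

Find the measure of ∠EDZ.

From the given relations: DZ = UX = 3.
Step 1: By the law of cosines on triangle DZE: DE² = 3² + 6² − 2·3·6·cos(60°) = 27, so DE = 3·√3.
Step 2: By the inverse law of cosines on triangle EDZ: cos(∠EDZ) = ((3·√3)² + 3² − 6²) / (2·3·√3·3) = 0/31.18 = 0, so ∠EDZ = 90°.

Therefore, the measure of angle ∠EDZ = 90°.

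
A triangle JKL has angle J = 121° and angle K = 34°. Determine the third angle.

angle L = 180 - 121 - 34 = 25 degrees.

25 degrees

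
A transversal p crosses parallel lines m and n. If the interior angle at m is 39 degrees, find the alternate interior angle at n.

Alternate interior angles lie on opposite sides of the transversal, between the parallel lines.
By the alternate interior angle theorem, they are equal: 39 degrees.

39 degrees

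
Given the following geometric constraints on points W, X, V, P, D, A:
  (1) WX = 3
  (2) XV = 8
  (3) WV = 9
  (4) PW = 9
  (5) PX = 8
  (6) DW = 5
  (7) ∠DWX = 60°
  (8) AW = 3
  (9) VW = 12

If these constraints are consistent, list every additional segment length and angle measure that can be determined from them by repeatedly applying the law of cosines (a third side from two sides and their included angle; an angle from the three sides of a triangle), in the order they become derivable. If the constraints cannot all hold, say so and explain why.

These constraints are not satisfiable: (3) WV = 9 and (9) VW = 12 assign two different lengths to the same segment. No planar figure meets all of them, so nothing further can be derived.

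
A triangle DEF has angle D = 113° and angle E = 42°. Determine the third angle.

Let angle F = x. Then 113 + 42 + x = 180.
x = 180 - 155 = 25 degrees.

25 degrees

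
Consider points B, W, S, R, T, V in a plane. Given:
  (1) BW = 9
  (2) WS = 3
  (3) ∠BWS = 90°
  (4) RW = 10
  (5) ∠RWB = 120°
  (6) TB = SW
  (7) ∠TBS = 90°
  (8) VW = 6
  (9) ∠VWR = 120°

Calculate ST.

From the given relations: TB = SW = 3.
Step 1: By the law of cosines on triangle BWS: BS² = 9² + 3² − 2·9·3·cos(90°) = 90, so BS = 3·√10.
Step 2: By the law of cosines on triangle SBT: ST² = (3·√10)² + 3² − 2·3·√10·3·cos(90°) = 99, so ST = 3·√11.

Therefore, the length of ST = 3·√11.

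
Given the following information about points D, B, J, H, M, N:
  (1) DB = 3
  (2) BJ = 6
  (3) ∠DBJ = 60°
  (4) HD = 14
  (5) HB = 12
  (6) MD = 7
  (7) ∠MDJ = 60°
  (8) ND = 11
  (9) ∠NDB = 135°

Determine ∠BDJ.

Step 1: By the law of cosines on triangle DBJ: DJ² = 3² + 6² − 2·3·6·cos(60°) = 27, so DJ = 3·√3.
Step 2: By the inverse law of cosines on triangle BDJ: cos(∠BDJ) = (3² + (3·√3)² − 6²) / (2·3·3·√3) = 0/31.18 = 0, so ∠BDJ = 90°.

Therefore, the measure of angle ∠BDJ = 90°.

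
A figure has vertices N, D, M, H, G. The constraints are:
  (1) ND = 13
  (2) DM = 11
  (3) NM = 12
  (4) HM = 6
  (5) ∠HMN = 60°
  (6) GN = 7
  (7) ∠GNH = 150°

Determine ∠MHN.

Step 1: By the law of cosines on triangle HMN: HN² = 6² + 12² − 2·6·12·cos(60°) = 108, so HN = 6·√3.
Step 2: By the inverse law of cosines on triangle MHN: cos(∠MHN) = (6² + (6·√3)² − 12²) / (2·6·6·√3) = 0/124.71 = 0, so ∠MHN = 90°.

Therefore, the measure of angle ∠MHN = 90°.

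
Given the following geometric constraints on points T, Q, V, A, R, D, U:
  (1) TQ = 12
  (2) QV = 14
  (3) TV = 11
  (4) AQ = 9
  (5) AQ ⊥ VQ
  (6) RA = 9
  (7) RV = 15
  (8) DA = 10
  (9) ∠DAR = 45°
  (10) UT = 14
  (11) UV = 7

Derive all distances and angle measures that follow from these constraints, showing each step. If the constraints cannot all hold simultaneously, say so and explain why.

The constraints are consistent.

Step 1: From VQ = 14, QA = 9, and ∠VQA = 90°, by the law of cosines:
  VA² = VQ² + QA² - 2·VQ·QA·cos(90°) = 196 + 81 - 0 = 277
  VA ≈ 16.64

Step 2: From RA = 9, AD = 10, and ∠RAD = 45°, by the law of cosines:
  RD² = RA² + AD² - 2·RA·AD·cos(45°) = 81 + 100 - 127.3 = 53.72
  RD ≈ 7.33

Step 3: From TQ = 12, TV = 11, QV = 14, by the inverse law of cosines:
  cos(∠QTV) = (TQ² + TV² - QV²) / (2·TQ·TV)
  ∠QTV = 74.85°

Step 4: From TU = 14, TV = 11, UV = 7, by the inverse law of cosines:
  cos(∠UTV) = (TU² + TV² - UV²) / (2·TU·TV)
  ∠UTV = 29.53°

Step 5: From QT = 12, QV = 14, TV = 11, by the inverse law of cosines:
  cos(∠TQV) = (QT² + QV² - TV²) / (2·QT·QV)
  ∠TQV = 49.32°

Step 6: From VQ = 14, VT = 11, QT = 12, by the inverse law of cosines:
  cos(∠QVT) = (VQ² + VT² - QT²) / (2·VQ·VT)
  ∠QVT = 55.83°

Step 7: From VT = 11, VU = 7, TU = 14, by the inverse law of cosines:
  cos(∠TVU) = (VT² + VU² - TU²) / (2·VT·VU)
  ∠TVU = 99.72°

Step 8: From UT = 14, UV = 7, TV = 11, by the inverse law of cosines:
  cos(∠TUV) = (UT² + UV² - TV²) / (2·UT·UV)
  ∠TUV = 50.75°

Step 9: From VA = 16.64, VQ = 14, AQ = 9, by the inverse law of cosines:
  cos(∠AVQ) = (VA² + VQ² - AQ²) / (2·VA·VQ)
  ∠AVQ = 32.74°

Step 10: From VA = 16.64, VR = 15, AR = 9, by the inverse law of cosines:
  cos(∠AVR) = (VA² + VR² - AR²) / (2·VA·VR)
  ∠AVR = 32.52°

Step 11: From AQ = 9, AV = 16.64, QV = 14, by the inverse law of cosines:
  cos(∠QAV) = (AQ² + AV² - QV²) / (2·AQ·AV)
  ∠QAV = 57.26°

Step 12: From AR = 9, AV = 16.64, RV = 15, by the inverse law of cosines:
  cos(∠RAV) = (AR² + AV² - RV²) / (2·AR·AV)
  ∠RAV = 63.64°

Step 13: From RA = 9, RD = 7.33, AD = 10, by the inverse law of cosines:
  cos(∠ARD) = (RA² + RD² - AD²) / (2·RA·RD)
  ∠ARD = 74.74°

Step 14: From RA = 9, RV = 15, AV = 16.64, by the inverse law of cosines:
  cos(∠ARV) = (RA² + RV² - AV²) / (2·RA·RV)
  ∠ARV = 83.83°

Step 15: From DA = 10, DR = 7.33, AR = 9, by the inverse law of cosines:
  cos(∠ADR) = (DA² + DR² - AR²) / (2·DA·DR)
  ∠ADR = 60.26°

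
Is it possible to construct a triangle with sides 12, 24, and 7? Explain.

Check the triangle inequality: 12 + 7 = 19 ≤ 24.
Since the sum of two sides does not exceed the third, no triangle can be formed.

No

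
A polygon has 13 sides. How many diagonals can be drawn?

Each of the 13 vertices connects to 10 non-adjacent vertices via diagonals.
Total connections = 13 × 10 = 130, but each diagonal is counted twice.
Number of diagonals = 130 / 2 = 65.

65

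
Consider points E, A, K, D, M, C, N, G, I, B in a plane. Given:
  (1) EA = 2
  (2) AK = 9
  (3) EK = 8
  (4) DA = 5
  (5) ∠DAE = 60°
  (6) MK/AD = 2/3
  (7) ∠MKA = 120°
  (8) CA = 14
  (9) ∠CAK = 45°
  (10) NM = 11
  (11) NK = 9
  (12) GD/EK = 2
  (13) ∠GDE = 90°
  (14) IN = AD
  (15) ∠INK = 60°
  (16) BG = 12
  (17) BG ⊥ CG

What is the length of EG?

From the given relations: GD = 2·EK = 2·8 = 16.
Step 1: By the law of cosines on triangle EAD: ED² = 2² + 5² − 2·2·5·cos(60°) = 19, so ED = √19.
Step 2: By the law of cosines on triangle EDG: EG² = √19² + 16² − 2·√19·16·cos(90°) = 275, so EG = 5·√11.

Therefore, the length of EG = 5·√11.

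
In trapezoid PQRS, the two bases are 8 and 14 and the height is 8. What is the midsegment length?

The midsegment of a trapezoid = (base1 + base2) / 2
midsegment = (8 + 14) / 2
midsegment = 22 / 2
midsegment = 11

11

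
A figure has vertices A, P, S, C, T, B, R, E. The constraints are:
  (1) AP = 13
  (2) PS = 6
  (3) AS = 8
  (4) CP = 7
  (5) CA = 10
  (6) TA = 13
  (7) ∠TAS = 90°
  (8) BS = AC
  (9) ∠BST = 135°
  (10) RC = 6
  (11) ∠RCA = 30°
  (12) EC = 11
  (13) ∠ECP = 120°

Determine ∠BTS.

From the given relations: BS = AC = 10.
Step 1: By the law of cosines on triangle SAT: ST² = 8² + 13² − 2·8·13·cos(90°) = 233, so ST ≈ 15.26.
Step 2: By the law of cosines on triangle TSB: TB² = 15.26² + 10² − 2·15.26·10·cos(135°) = 548.87, so TB ≈ 23.43.
Step 3: By the inverse law of cosines on triangle BTS: cos(∠BTS) = (23.43² + 15.26² − 10²) / (2·23.43·15.26) = 681.87/715.23 = 0.9534, so ∠BTS = 17.57°.

Therefore, the measure of angle ∠BTS = 17.57°.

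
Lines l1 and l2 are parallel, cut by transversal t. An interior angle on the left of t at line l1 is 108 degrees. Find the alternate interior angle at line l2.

Alternate interior angles formed by parallel lines and a transversal are equal.
The given angle is 108 degrees.
The alternate interior angle = 108 degrees.

108 degrees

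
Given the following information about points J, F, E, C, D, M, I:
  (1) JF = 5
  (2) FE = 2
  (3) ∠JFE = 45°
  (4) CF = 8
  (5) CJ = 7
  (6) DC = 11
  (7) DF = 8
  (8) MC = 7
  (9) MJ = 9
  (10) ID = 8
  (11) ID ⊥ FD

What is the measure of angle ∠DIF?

Step 1: By the law of cosines on triangle IDF: IF² = 8² + 8² − 2·8·8·cos(90°) = 128, so IF = 8·√2.
Step 2: By the inverse law of cosines on triangle DIF: cos(∠DIF) = (8² + (8·√2)² − 8²) / (2·8·8·√2) = 128/181.02 = 0.7071, so ∠DIF = 45°.

Therefore, the measure of angle ∠DIF = 45°.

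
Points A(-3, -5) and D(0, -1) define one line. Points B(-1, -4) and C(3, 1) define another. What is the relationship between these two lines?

Slope of line 1: m1 = (-1 - -5)/(0 - -3) = 4/3 = 4/3
Slope of line 2: m2 = (1 - -4)/(3 - -1) = 5/4 = 5/4
m1 != m2 and m1*m2 = 5/3 != -1. Neither.

Neither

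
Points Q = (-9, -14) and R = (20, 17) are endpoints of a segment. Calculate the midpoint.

The midpoint is the average of the coordinates:
x: (-9 + 20)/2 = 11/2
y: (-14 + 17)/2 = 3/2
Midpoint = (11/2, 3/2)

(11/2, 3/2)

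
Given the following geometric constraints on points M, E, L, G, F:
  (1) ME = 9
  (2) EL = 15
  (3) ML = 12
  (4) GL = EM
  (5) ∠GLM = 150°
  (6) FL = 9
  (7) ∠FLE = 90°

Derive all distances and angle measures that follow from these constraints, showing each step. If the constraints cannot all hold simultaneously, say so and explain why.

The constraints are consistent.

From the given relations:
  GL = EM = 9

Step 1: From ML = 12, LG = 9, and ∠MLG = 150°, by the law of cosines:
  MG² = ML² + LG² - 2·ML·LG·cos(150°) = 144 + 81 + 187.1 = 412.1
  MG ≈ 20.3

Step 2: From EL = 15, LF = 9, and ∠ELF = 90°, by the law of cosines:
  EF² = EL² + LF² - 2·EL·LF·cos(90°) = 225 + 81 - 0 = 306
  EF = 3·√34

Step 3: From ME = 9, ML = 12, EL = 15, by the inverse law of cosines:
  cos(∠EML) = (ME² + ML² - EL²) / (2·ME·ML)
  ∠EML = 90°

Step 4: From EL = 15, EM = 9, LM = 12, by the inverse law of cosines:
  cos(∠LEM) = (EL² + EM² - LM²) / (2·EL·EM)
  ∠LEM = 53.13°

Step 5: From LE = 15, LM = 12, EM = 9, by the inverse law of cosines:
  cos(∠ELM) = (LE² + LM² - EM²) / (2·LE·LM)
  ∠ELM = 36.87°

Step 6: From MG = 20.3, ML = 12, GL = 9, by the inverse law of cosines:
  cos(∠GML) = (MG² + ML² - GL²) / (2·MG·ML)
  ∠GML = 12.81°

Step 7: From EF = 3·√34, EL = 15, FL = 9, by the inverse law of cosines:
  cos(∠FEL) = (EF² + EL² - FL²) / (2·EF·EL)
  ∠FEL = 30.96°

Step 8: From GL = 9, GM = 20.3, LM = 12, by the inverse law of cosines:
  cos(∠LGM) = (GL² + GM² - LM²) / (2·GL·GM)
  ∠LGM = 17.19°

Step 9: From FE = 3·√34, FL = 9, EL = 15, by the inverse law of cosines:
  cos(∠EFL) = (FE² + FL² - EL²) / (2·FE·FL)
  ∠EFL = 59.04°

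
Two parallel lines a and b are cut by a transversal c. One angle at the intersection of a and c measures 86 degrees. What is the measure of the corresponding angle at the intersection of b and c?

Corresponding angles are equal: 86 degrees.

86 degrees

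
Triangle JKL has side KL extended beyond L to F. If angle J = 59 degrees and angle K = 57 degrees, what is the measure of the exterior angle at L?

By the exterior angle theorem, an exterior angle of a triangle equals the sum of the two remote interior angles.
Exterior angle = angle J + angle K
Exterior angle = 59 + 57 = 116 degrees

116 degrees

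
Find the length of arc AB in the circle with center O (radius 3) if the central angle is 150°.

The full circumference is 2πr = 2π(3) = 6*pi.
The arc spans 150° out of 360°, which is a fraction of 5/12.
Arc length = 6*pi × 5/12 = 5*pi/2.

5*pi/2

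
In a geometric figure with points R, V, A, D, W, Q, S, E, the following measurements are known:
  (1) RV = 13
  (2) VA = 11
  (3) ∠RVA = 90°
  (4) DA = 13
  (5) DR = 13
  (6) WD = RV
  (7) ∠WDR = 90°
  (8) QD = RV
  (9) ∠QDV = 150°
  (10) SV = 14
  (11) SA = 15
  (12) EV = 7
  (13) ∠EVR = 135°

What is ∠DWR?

From the given relations: WD = RV = 13.
Step 1: By the law of cosines on triangle WDR: WR² = 13² + 13² − 2·13·13·cos(90°) = 338, so WR = 13·√2.
Step 2: By the inverse law of cosines on triangle DWR: cos(∠DWR) = (13² + (13·√2)² − 13²) / (2·13·13·√2) = 338/478 = 0.7071, so ∠DWR = 45°.

Therefore, the measure of angle ∠DWR = 45°.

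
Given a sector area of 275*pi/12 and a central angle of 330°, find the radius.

r² = 360 × 275*pi/12 / (π × 330) = 25, so r = 5.

5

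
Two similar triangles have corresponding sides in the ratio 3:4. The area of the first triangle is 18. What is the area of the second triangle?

The ratio of areas of similar triangles = (side ratio)^2.
Side ratio = 3:4, so area ratio = 9:16.
Area of the second triangle / Area of the first triangle = 16/9
Area of the second triangle = 18 * 16/9 = 32

32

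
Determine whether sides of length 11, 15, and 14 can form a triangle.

For three segments to close into a triangle, no single side can be as long as the other two combined.
The longest side is 15, and 11 + 14 = 25 > 15.
A triangle can be formed.

Yes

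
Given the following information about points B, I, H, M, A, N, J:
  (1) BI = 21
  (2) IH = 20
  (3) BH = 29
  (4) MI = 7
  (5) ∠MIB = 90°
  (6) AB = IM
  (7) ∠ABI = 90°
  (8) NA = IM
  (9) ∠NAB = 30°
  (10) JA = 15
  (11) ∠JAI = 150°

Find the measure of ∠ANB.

From the given relations: NA = IM = 7; AB = IM = 7.
Step 1: By the law of cosines on triangle NAB: NB² = 7² + 7² − 2·7·7·cos(30°) = 13.13, so NB ≈ 3.62.
Step 2: By the inverse law of cosines on triangle ANB: cos(∠ANB) = (7² + 3.62² − 7²) / (2·7·3.62) = 13.13/50.73 = 0.2588, so ∠ANB = 75°.

Therefore, the measure of angle ∠ANB = 75°.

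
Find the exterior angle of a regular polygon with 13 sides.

Each exterior angle of a regular n-gon is 360 / n.
For n = 13: 360 / 13 = 360/13 degrees.

360/13 degrees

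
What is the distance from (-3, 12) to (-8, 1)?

d = sqrt((-5)^2 + (-11)^2) = sqrt(146)

sqrt(146)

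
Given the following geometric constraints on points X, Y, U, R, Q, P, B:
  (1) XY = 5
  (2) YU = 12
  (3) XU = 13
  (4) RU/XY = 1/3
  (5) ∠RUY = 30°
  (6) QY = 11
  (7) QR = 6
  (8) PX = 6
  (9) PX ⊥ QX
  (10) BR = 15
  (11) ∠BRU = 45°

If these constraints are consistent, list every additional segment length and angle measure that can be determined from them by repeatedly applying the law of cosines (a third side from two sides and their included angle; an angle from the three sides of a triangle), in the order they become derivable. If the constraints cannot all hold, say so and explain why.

The constraints are consistent. Derivable facts, in order:
After 1 step:
- UB ≈ 13.87
- YR ≈ 10.59
- ∠UXY = 67.38°
- ∠UYX = 90°
- ∠XUY = 22.62°
After 2 steps:
- ∠BUR = 130.13°
- ∠QRY = 77.67°
- ∠QYR = 32.2°
- ∠RBU = 4.87°
- ∠RQY = 70.13°
- ∠RYU = 4.51°
- ∠URY = 145.49°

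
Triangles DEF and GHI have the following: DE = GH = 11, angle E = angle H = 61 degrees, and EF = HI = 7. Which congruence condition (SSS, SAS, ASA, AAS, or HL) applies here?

The given information matches SAS: Two pairs of corresponding sides and the included angle are equal (Side-Angle-Side).

SAS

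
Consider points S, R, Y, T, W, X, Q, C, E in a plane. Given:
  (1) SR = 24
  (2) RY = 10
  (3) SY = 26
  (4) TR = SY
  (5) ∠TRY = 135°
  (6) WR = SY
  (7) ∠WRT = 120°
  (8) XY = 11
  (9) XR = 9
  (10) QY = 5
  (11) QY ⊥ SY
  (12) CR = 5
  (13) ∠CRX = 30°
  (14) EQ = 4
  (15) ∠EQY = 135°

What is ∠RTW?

From the given relations: TR = SY = 26; WR = SY = 26.
Step 1: By the law of cosines on triangle TRW: TW² = 26² + 26² − 2·26·26·cos(120°) = 2028, so TW ≈ 45.03.
Step 2: By the inverse law of cosines on triangle RTW: cos(∠RTW) = (26² + 45.03² − 26²) / (2·26·45.03) = 2028/2341.73 = 0.866, so ∠RTW = 30°.

Therefore, the measure of angle ∠RTW = 30°.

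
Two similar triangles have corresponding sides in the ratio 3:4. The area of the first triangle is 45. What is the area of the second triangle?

The ratio of areas of similar triangles = (side ratio)^2.
Side ratio = 3:4, so area ratio = 9:16.
Area of the second triangle / Area of the first triangle = 16/9
Area of the second triangle = 45 * 16/9 = 80

80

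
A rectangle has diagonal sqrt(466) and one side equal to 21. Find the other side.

Using the Pythagorean theorem: d^2 = a^2 + b^2
b^2 = d^2 - a^2
b^2 = 466 - 441
b^2 = 25
b = sqrt(25) = 5

5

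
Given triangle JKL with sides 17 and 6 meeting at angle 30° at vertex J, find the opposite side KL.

When two sides and the included angle are known, the law of cosines gives the third side.
c^2 = a^2 + b^2 - 2ab cos(C) generalizes the Pythagorean theorem to non-right triangles.
Here: KL^2 = 289 + 36 - 204*(sqrt(3)/2) = 325 - 102*sqrt(3)
KL = sqrt(325 - 102*sqrt(3))

sqrt(325 - 102*sqrt(3))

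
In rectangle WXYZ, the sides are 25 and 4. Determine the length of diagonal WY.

Using the Pythagorean theorem:
d² = 25² + 4² = 625 + 16 = 641
d = sqrt(641)

sqrt(641)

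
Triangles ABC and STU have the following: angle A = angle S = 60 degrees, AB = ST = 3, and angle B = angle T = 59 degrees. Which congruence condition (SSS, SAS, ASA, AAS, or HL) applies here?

The given information provides:
angle A = angle S = 60 degrees, AB = ST = 3, and angle B = angle T = 59 degrees
This matches the ASA congruence theorem.
Two pairs of corresponding angles and the included side are equal (Angle-Side-Angle).

ASA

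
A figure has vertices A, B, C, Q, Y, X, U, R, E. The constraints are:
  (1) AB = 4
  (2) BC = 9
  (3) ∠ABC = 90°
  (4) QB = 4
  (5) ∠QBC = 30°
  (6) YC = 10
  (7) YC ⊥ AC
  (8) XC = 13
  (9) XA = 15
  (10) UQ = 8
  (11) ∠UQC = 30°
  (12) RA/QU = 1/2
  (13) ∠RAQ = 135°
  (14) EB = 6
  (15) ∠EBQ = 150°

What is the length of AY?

Step 1: By the law of cosines on triangle CBA: CA² = 9² + 4² − 2·9·4·cos(90°) = 97, so CA = √97.
Step 2: By the law of cosines on triangle ACY: AY² = √97² + 10² − 2·√97·10·cos(90°) = 197, so AY = √197.

Therefore, the length of AY = √197.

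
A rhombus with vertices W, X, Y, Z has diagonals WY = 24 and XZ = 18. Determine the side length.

The diagonals of a rhombus bisect each other at right angles.
Half-diagonals: 24/2 = 12 and 18/2 = 9
side = sqrt(12^2 + 9^2)
side = sqrt(144 + 81)
side = sqrt(225) = 15

15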